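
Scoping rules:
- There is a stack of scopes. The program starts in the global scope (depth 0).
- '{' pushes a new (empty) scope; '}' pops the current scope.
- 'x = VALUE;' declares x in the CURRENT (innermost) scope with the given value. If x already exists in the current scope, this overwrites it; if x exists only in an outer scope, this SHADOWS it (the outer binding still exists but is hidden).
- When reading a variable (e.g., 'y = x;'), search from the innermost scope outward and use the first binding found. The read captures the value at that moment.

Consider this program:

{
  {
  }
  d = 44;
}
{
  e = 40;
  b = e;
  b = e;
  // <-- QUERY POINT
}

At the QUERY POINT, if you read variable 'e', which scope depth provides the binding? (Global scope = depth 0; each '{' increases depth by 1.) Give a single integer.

Answer: 1

Derivation:
Step 1: enter scope (depth=1)
Step 2: enter scope (depth=2)
Step 3: exit scope (depth=1)
Step 4: declare d=44 at depth 1
Step 5: exit scope (depth=0)
Step 6: enter scope (depth=1)
Step 7: declare e=40 at depth 1
Step 8: declare b=(read e)=40 at depth 1
Step 9: declare b=(read e)=40 at depth 1
Visible at query point: b=40 e=40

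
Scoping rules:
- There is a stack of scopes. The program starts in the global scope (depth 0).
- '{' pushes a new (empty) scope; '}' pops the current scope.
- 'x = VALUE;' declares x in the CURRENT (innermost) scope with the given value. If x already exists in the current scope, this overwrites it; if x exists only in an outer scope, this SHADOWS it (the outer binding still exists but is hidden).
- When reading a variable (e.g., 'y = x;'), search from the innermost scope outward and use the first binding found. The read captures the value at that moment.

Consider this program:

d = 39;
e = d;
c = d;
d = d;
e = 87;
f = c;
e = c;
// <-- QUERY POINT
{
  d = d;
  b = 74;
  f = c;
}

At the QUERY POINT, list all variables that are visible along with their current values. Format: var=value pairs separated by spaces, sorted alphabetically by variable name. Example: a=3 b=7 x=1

Answer: c=39 d=39 e=39 f=39

Derivation:
Step 1: declare d=39 at depth 0
Step 2: declare e=(read d)=39 at depth 0
Step 3: declare c=(read d)=39 at depth 0
Step 4: declare d=(read d)=39 at depth 0
Step 5: declare e=87 at depth 0
Step 6: declare f=(read c)=39 at depth 0
Step 7: declare e=(read c)=39 at depth 0
Visible at query point: c=39 d=39 e=39 f=39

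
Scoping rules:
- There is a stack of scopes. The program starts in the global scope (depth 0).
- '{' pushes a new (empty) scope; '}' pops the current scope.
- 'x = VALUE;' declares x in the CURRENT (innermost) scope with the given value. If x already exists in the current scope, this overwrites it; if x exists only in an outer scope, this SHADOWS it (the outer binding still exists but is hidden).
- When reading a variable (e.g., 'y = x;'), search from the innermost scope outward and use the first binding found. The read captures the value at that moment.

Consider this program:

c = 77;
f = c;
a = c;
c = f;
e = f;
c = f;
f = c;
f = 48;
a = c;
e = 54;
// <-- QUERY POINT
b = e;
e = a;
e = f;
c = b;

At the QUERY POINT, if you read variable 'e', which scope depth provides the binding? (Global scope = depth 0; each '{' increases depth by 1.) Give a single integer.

Step 1: declare c=77 at depth 0
Step 2: declare f=(read c)=77 at depth 0
Step 3: declare a=(read c)=77 at depth 0
Step 4: declare c=(read f)=77 at depth 0
Step 5: declare e=(read f)=77 at depth 0
Step 6: declare c=(read f)=77 at depth 0
Step 7: declare f=(read c)=77 at depth 0
Step 8: declare f=48 at depth 0
Step 9: declare a=(read c)=77 at depth 0
Step 10: declare e=54 at depth 0
Visible at query point: a=77 c=77 e=54 f=48

Answer: 0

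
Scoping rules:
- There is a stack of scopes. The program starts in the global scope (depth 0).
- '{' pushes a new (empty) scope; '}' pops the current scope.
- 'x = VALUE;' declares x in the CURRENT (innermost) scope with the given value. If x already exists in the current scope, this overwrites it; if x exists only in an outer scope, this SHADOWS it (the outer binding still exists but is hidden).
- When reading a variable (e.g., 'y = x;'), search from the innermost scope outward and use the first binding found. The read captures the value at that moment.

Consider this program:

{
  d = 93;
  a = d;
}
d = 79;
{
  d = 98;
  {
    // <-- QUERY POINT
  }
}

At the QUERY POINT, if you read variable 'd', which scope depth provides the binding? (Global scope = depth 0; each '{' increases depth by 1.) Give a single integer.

Answer: 1

Derivation:
Step 1: enter scope (depth=1)
Step 2: declare d=93 at depth 1
Step 3: declare a=(read d)=93 at depth 1
Step 4: exit scope (depth=0)
Step 5: declare d=79 at depth 0
Step 6: enter scope (depth=1)
Step 7: declare d=98 at depth 1
Step 8: enter scope (depth=2)
Visible at query point: d=98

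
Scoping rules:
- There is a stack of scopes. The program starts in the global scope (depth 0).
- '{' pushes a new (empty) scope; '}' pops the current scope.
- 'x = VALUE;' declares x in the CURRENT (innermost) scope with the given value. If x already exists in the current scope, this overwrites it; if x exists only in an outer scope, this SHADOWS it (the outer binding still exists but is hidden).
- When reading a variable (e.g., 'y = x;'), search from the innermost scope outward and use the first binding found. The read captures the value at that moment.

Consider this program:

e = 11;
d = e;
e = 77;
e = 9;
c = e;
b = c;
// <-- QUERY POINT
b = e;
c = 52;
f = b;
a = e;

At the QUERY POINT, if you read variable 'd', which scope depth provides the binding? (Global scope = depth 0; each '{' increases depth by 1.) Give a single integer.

Answer: 0

Derivation:
Step 1: declare e=11 at depth 0
Step 2: declare d=(read e)=11 at depth 0
Step 3: declare e=77 at depth 0
Step 4: declare e=9 at depth 0
Step 5: declare c=(read e)=9 at depth 0
Step 6: declare b=(read c)=9 at depth 0
Visible at query point: b=9 c=9 d=11 e=9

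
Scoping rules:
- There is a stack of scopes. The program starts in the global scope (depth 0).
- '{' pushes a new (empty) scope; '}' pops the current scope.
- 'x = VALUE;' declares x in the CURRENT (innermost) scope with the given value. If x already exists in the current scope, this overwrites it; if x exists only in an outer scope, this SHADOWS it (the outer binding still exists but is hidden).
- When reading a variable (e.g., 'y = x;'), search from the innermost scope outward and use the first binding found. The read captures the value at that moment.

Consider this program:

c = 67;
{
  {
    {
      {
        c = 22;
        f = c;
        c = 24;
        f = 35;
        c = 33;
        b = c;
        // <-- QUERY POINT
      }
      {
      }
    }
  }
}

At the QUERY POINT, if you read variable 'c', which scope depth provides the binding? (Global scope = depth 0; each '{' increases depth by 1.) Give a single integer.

Step 1: declare c=67 at depth 0
Step 2: enter scope (depth=1)
Step 3: enter scope (depth=2)
Step 4: enter scope (depth=3)
Step 5: enter scope (depth=4)
Step 6: declare c=22 at depth 4
Step 7: declare f=(read c)=22 at depth 4
Step 8: declare c=24 at depth 4
Step 9: declare f=35 at depth 4
Step 10: declare c=33 at depth 4
Step 11: declare b=(read c)=33 at depth 4
Visible at query point: b=33 c=33 f=35

Answer: 4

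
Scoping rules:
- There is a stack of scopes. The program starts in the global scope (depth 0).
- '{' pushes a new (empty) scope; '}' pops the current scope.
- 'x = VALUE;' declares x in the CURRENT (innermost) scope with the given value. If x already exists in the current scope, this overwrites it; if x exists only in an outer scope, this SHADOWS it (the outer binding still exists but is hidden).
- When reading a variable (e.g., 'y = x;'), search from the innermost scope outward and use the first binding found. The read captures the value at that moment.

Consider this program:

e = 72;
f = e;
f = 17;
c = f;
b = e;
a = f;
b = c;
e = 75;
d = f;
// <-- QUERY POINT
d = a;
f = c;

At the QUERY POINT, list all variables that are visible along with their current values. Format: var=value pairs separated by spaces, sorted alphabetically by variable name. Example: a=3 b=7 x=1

Step 1: declare e=72 at depth 0
Step 2: declare f=(read e)=72 at depth 0
Step 3: declare f=17 at depth 0
Step 4: declare c=(read f)=17 at depth 0
Step 5: declare b=(read e)=72 at depth 0
Step 6: declare a=(read f)=17 at depth 0
Step 7: declare b=(read c)=17 at depth 0
Step 8: declare e=75 at depth 0
Step 9: declare d=(read f)=17 at depth 0
Visible at query point: a=17 b=17 c=17 d=17 e=75 f=17

Answer: a=17 b=17 c=17 d=17 e=75 f=17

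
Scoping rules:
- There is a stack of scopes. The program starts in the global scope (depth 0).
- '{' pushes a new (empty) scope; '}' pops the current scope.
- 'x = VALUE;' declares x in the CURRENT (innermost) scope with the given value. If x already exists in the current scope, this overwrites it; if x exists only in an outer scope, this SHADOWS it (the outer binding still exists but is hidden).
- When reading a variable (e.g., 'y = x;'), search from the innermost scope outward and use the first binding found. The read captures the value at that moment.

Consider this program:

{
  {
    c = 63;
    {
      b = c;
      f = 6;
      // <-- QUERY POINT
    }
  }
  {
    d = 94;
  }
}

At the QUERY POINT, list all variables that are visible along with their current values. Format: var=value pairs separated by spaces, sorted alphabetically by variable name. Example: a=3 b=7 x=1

Answer: b=63 c=63 f=6

Derivation:
Step 1: enter scope (depth=1)
Step 2: enter scope (depth=2)
Step 3: declare c=63 at depth 2
Step 4: enter scope (depth=3)
Step 5: declare b=(read c)=63 at depth 3
Step 6: declare f=6 at depth 3
Visible at query point: b=63 c=63 f=6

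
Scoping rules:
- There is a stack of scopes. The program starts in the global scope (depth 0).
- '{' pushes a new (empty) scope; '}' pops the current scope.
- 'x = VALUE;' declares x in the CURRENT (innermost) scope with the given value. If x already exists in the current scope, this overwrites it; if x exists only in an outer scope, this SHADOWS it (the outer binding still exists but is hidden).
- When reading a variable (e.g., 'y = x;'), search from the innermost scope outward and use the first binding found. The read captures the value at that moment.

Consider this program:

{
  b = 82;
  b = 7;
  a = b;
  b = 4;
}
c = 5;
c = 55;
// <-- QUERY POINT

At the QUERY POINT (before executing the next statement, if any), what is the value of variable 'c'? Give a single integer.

Step 1: enter scope (depth=1)
Step 2: declare b=82 at depth 1
Step 3: declare b=7 at depth 1
Step 4: declare a=(read b)=7 at depth 1
Step 5: declare b=4 at depth 1
Step 6: exit scope (depth=0)
Step 7: declare c=5 at depth 0
Step 8: declare c=55 at depth 0
Visible at query point: c=55

Answer: 55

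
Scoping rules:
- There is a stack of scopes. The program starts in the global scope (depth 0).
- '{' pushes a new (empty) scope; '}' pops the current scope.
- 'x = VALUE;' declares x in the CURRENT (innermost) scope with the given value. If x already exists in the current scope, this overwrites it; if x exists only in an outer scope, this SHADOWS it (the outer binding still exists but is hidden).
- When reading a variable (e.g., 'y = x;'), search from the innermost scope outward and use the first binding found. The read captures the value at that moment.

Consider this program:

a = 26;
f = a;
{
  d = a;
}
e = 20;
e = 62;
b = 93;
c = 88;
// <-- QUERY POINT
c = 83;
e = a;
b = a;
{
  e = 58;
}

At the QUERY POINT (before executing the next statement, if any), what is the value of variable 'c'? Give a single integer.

Answer: 88

Derivation:
Step 1: declare a=26 at depth 0
Step 2: declare f=(read a)=26 at depth 0
Step 3: enter scope (depth=1)
Step 4: declare d=(read a)=26 at depth 1
Step 5: exit scope (depth=0)
Step 6: declare e=20 at depth 0
Step 7: declare e=62 at depth 0
Step 8: declare b=93 at depth 0
Step 9: declare c=88 at depth 0
Visible at query point: a=26 b=93 c=88 e=62 f=26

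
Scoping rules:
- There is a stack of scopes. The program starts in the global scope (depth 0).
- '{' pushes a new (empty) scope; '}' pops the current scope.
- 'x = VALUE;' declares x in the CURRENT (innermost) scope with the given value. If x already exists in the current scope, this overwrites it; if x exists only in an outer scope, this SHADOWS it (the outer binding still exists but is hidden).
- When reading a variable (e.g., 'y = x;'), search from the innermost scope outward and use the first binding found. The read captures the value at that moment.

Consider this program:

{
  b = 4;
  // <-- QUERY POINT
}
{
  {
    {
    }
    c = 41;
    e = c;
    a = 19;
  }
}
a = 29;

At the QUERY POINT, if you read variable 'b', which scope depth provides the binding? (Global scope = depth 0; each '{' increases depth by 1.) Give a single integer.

Answer: 1

Derivation:
Step 1: enter scope (depth=1)
Step 2: declare b=4 at depth 1
Visible at query point: b=4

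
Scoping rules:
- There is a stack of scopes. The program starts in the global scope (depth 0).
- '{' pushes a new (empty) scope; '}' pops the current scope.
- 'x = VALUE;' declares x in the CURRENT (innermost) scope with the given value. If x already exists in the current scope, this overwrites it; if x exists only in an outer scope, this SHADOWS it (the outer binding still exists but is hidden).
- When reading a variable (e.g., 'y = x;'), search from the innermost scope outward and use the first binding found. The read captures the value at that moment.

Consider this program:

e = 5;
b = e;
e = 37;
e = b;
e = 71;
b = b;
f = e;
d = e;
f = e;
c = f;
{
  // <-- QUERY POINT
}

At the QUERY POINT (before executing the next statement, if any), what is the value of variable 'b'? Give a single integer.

Step 1: declare e=5 at depth 0
Step 2: declare b=(read e)=5 at depth 0
Step 3: declare e=37 at depth 0
Step 4: declare e=(read b)=5 at depth 0
Step 5: declare e=71 at depth 0
Step 6: declare b=(read b)=5 at depth 0
Step 7: declare f=(read e)=71 at depth 0
Step 8: declare d=(read e)=71 at depth 0
Step 9: declare f=(read e)=71 at depth 0
Step 10: declare c=(read f)=71 at depth 0
Step 11: enter scope (depth=1)
Visible at query point: b=5 c=71 d=71 e=71 f=71

Answer: 5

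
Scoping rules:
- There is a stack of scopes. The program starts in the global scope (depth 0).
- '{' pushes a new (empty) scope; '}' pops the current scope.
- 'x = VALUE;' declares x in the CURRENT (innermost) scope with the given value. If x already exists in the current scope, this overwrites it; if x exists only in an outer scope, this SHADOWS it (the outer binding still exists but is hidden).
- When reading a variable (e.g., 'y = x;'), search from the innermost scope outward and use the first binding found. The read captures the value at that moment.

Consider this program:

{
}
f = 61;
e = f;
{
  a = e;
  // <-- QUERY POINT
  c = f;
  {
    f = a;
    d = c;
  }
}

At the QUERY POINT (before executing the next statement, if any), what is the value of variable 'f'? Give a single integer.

Step 1: enter scope (depth=1)
Step 2: exit scope (depth=0)
Step 3: declare f=61 at depth 0
Step 4: declare e=(read f)=61 at depth 0
Step 5: enter scope (depth=1)
Step 6: declare a=(read e)=61 at depth 1
Visible at query point: a=61 e=61 f=61

Answer: 61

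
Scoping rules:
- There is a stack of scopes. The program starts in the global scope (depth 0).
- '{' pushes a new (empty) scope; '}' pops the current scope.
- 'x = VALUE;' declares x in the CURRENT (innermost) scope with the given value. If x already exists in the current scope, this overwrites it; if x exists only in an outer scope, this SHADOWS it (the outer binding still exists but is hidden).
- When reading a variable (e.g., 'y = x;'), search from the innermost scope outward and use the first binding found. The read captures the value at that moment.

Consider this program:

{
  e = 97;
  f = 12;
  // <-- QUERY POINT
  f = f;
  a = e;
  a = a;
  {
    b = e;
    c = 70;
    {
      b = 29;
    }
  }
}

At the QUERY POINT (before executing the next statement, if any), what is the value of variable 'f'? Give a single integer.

Answer: 12

Derivation:
Step 1: enter scope (depth=1)
Step 2: declare e=97 at depth 1
Step 3: declare f=12 at depth 1
Visible at query point: e=97 f=12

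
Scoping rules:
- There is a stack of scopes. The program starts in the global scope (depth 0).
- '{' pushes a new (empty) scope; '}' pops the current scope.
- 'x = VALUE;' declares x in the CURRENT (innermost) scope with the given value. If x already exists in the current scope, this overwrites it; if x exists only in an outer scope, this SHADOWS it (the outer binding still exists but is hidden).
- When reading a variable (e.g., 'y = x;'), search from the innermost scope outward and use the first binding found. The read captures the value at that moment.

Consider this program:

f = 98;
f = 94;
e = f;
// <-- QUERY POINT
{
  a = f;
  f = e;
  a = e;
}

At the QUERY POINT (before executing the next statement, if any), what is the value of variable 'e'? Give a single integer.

Answer: 94

Derivation:
Step 1: declare f=98 at depth 0
Step 2: declare f=94 at depth 0
Step 3: declare e=(read f)=94 at depth 0
Visible at query point: e=94 f=94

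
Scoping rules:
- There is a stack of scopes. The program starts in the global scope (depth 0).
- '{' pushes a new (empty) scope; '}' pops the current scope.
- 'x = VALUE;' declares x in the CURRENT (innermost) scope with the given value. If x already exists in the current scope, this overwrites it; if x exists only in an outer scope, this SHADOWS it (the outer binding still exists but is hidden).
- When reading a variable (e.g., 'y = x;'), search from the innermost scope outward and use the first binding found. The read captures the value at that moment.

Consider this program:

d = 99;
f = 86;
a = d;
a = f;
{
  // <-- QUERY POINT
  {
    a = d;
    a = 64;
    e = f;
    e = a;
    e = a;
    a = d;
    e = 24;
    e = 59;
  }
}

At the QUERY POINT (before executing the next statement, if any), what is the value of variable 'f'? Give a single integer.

Answer: 86

Derivation:
Step 1: declare d=99 at depth 0
Step 2: declare f=86 at depth 0
Step 3: declare a=(read d)=99 at depth 0
Step 4: declare a=(read f)=86 at depth 0
Step 5: enter scope (depth=1)
Visible at query point: a=86 d=99 f=86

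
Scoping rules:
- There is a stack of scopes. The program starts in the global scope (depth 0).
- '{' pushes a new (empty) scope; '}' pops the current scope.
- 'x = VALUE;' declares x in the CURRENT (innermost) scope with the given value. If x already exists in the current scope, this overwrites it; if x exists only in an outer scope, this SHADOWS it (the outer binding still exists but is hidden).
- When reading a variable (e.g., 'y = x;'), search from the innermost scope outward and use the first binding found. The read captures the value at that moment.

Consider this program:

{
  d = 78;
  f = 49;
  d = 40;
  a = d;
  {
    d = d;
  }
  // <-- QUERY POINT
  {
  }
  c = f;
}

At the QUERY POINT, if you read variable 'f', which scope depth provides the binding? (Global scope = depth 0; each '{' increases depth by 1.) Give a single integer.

Answer: 1

Derivation:
Step 1: enter scope (depth=1)
Step 2: declare d=78 at depth 1
Step 3: declare f=49 at depth 1
Step 4: declare d=40 at depth 1
Step 5: declare a=(read d)=40 at depth 1
Step 6: enter scope (depth=2)
Step 7: declare d=(read d)=40 at depth 2
Step 8: exit scope (depth=1)
Visible at query point: a=40 d=40 f=49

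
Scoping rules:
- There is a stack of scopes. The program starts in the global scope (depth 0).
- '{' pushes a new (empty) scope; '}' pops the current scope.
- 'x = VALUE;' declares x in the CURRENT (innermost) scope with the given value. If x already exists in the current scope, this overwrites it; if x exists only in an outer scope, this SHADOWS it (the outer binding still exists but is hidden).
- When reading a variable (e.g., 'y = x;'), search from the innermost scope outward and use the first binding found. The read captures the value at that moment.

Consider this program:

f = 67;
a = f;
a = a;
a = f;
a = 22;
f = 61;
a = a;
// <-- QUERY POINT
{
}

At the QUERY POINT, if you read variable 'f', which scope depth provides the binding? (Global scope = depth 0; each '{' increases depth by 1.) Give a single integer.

Step 1: declare f=67 at depth 0
Step 2: declare a=(read f)=67 at depth 0
Step 3: declare a=(read a)=67 at depth 0
Step 4: declare a=(read f)=67 at depth 0
Step 5: declare a=22 at depth 0
Step 6: declare f=61 at depth 0
Step 7: declare a=(read a)=22 at depth 0
Visible at query point: a=22 f=61

Answer: 0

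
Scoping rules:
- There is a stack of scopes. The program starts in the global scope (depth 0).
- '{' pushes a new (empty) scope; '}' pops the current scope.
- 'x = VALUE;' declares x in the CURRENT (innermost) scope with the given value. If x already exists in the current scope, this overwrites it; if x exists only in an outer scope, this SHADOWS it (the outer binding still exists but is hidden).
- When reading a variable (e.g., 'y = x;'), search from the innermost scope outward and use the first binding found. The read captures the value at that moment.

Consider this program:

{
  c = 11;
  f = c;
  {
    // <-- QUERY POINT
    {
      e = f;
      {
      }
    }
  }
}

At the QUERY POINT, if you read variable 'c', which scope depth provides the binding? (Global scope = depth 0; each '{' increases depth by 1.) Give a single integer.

Answer: 1

Derivation:
Step 1: enter scope (depth=1)
Step 2: declare c=11 at depth 1
Step 3: declare f=(read c)=11 at depth 1
Step 4: enter scope (depth=2)
Visible at query point: c=11 f=11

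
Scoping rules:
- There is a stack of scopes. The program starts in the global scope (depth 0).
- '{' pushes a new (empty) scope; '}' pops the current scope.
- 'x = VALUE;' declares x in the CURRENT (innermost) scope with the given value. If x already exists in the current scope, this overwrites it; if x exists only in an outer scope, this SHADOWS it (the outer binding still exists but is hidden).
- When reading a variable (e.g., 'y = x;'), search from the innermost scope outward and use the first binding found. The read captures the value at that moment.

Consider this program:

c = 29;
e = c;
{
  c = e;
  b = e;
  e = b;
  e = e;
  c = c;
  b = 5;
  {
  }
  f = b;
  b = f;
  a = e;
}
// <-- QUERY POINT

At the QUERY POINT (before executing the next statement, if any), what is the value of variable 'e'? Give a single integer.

Step 1: declare c=29 at depth 0
Step 2: declare e=(read c)=29 at depth 0
Step 3: enter scope (depth=1)
Step 4: declare c=(read e)=29 at depth 1
Step 5: declare b=(read e)=29 at depth 1
Step 6: declare e=(read b)=29 at depth 1
Step 7: declare e=(read e)=29 at depth 1
Step 8: declare c=(read c)=29 at depth 1
Step 9: declare b=5 at depth 1
Step 10: enter scope (depth=2)
Step 11: exit scope (depth=1)
Step 12: declare f=(read b)=5 at depth 1
Step 13: declare b=(read f)=5 at depth 1
Step 14: declare a=(read e)=29 at depth 1
Step 15: exit scope (depth=0)
Visible at query point: c=29 e=29

Answer: 29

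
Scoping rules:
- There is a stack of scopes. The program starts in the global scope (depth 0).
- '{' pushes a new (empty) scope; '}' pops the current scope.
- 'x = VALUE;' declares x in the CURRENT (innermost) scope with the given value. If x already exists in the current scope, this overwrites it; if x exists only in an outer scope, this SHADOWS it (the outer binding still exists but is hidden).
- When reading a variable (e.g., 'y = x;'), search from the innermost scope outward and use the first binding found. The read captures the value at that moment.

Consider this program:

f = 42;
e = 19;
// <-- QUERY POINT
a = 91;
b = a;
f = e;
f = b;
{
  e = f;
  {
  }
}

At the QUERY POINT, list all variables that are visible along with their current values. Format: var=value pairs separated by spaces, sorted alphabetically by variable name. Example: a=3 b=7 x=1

Step 1: declare f=42 at depth 0
Step 2: declare e=19 at depth 0
Visible at query point: e=19 f=42

Answer: e=19 f=42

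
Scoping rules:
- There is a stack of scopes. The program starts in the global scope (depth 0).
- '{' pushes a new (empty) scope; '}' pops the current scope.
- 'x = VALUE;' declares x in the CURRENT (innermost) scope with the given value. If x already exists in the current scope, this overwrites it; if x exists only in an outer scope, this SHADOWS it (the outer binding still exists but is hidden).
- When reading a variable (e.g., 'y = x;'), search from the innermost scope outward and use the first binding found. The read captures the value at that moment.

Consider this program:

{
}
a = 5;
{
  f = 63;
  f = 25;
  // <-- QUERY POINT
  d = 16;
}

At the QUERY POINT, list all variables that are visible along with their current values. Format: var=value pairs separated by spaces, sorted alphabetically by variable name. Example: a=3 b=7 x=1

Step 1: enter scope (depth=1)
Step 2: exit scope (depth=0)
Step 3: declare a=5 at depth 0
Step 4: enter scope (depth=1)
Step 5: declare f=63 at depth 1
Step 6: declare f=25 at depth 1
Visible at query point: a=5 f=25

Answer: a=5 f=25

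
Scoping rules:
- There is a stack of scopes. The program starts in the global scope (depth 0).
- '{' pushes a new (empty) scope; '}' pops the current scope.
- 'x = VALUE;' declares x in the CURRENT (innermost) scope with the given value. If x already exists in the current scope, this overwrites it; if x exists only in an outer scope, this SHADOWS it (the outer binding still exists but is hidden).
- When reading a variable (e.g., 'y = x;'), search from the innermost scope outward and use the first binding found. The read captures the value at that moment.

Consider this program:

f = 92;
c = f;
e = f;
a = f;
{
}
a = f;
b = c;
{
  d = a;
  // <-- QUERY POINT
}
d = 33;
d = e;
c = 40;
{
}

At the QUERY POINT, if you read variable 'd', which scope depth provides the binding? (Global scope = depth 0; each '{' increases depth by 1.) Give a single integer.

Answer: 1

Derivation:
Step 1: declare f=92 at depth 0
Step 2: declare c=(read f)=92 at depth 0
Step 3: declare e=(read f)=92 at depth 0
Step 4: declare a=(read f)=92 at depth 0
Step 5: enter scope (depth=1)
Step 6: exit scope (depth=0)
Step 7: declare a=(read f)=92 at depth 0
Step 8: declare b=(read c)=92 at depth 0
Step 9: enter scope (depth=1)
Step 10: declare d=(read a)=92 at depth 1
Visible at query point: a=92 b=92 c=92 d=92 e=92 f=92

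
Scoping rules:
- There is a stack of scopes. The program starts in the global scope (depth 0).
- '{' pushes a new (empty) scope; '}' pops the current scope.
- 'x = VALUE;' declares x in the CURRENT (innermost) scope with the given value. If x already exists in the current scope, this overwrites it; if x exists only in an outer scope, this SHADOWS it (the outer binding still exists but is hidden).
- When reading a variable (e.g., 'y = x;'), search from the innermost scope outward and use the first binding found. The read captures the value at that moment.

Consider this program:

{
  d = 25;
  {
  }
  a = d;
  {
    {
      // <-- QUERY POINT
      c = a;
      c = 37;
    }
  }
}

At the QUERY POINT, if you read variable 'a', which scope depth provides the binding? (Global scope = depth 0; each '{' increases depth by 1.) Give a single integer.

Step 1: enter scope (depth=1)
Step 2: declare d=25 at depth 1
Step 3: enter scope (depth=2)
Step 4: exit scope (depth=1)
Step 5: declare a=(read d)=25 at depth 1
Step 6: enter scope (depth=2)
Step 7: enter scope (depth=3)
Visible at query point: a=25 d=25

Answer: 1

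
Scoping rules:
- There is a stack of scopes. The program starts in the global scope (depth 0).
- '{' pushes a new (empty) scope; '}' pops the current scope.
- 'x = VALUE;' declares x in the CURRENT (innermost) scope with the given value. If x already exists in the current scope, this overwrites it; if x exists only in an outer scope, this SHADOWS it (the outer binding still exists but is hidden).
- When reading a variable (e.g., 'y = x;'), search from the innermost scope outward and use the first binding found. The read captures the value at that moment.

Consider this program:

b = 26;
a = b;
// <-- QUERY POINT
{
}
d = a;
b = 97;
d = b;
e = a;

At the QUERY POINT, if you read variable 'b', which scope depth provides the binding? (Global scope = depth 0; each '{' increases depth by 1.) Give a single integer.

Step 1: declare b=26 at depth 0
Step 2: declare a=(read b)=26 at depth 0
Visible at query point: a=26 b=26

Answer: 0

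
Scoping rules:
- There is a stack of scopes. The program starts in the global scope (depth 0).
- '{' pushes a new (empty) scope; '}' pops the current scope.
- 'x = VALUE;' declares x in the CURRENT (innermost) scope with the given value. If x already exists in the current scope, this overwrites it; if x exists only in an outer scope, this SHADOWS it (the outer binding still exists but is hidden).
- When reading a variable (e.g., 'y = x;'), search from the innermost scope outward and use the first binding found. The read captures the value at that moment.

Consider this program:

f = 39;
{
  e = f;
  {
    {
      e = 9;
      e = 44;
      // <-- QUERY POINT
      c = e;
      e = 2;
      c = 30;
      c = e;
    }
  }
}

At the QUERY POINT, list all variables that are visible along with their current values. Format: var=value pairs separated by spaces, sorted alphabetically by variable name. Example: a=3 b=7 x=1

Step 1: declare f=39 at depth 0
Step 2: enter scope (depth=1)
Step 3: declare e=(read f)=39 at depth 1
Step 4: enter scope (depth=2)
Step 5: enter scope (depth=3)
Step 6: declare e=9 at depth 3
Step 7: declare e=44 at depth 3
Visible at query point: e=44 f=39

Answer: e=44 f=39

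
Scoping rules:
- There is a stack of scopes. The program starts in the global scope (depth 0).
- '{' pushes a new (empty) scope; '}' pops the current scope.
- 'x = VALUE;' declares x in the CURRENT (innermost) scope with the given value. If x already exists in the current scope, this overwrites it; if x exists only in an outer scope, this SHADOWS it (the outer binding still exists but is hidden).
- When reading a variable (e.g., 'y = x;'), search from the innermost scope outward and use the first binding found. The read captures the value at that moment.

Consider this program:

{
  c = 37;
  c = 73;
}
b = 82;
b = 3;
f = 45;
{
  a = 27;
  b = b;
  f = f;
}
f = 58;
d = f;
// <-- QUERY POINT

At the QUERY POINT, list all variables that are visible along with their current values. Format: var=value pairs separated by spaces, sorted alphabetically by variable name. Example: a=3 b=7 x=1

Answer: b=3 d=58 f=58

Derivation:
Step 1: enter scope (depth=1)
Step 2: declare c=37 at depth 1
Step 3: declare c=73 at depth 1
Step 4: exit scope (depth=0)
Step 5: declare b=82 at depth 0
Step 6: declare b=3 at depth 0
Step 7: declare f=45 at depth 0
Step 8: enter scope (depth=1)
Step 9: declare a=27 at depth 1
Step 10: declare b=(read b)=3 at depth 1
Step 11: declare f=(read f)=45 at depth 1
Step 12: exit scope (depth=0)
Step 13: declare f=58 at depth 0
Step 14: declare d=(read f)=58 at depth 0
Visible at query point: b=3 d=58 f=58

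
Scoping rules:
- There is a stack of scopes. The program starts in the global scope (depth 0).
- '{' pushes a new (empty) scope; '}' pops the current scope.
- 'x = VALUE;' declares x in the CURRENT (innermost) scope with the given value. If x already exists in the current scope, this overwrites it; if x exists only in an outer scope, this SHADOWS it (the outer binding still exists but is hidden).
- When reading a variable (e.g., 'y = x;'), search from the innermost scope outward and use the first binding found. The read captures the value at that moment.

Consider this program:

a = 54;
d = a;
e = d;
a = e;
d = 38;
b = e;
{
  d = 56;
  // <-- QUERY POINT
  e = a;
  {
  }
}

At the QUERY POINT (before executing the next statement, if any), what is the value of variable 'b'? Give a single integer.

Answer: 54

Derivation:
Step 1: declare a=54 at depth 0
Step 2: declare d=(read a)=54 at depth 0
Step 3: declare e=(read d)=54 at depth 0
Step 4: declare a=(read e)=54 at depth 0
Step 5: declare d=38 at depth 0
Step 6: declare b=(read e)=54 at depth 0
Step 7: enter scope (depth=1)
Step 8: declare d=56 at depth 1
Visible at query point: a=54 b=54 d=56 e=54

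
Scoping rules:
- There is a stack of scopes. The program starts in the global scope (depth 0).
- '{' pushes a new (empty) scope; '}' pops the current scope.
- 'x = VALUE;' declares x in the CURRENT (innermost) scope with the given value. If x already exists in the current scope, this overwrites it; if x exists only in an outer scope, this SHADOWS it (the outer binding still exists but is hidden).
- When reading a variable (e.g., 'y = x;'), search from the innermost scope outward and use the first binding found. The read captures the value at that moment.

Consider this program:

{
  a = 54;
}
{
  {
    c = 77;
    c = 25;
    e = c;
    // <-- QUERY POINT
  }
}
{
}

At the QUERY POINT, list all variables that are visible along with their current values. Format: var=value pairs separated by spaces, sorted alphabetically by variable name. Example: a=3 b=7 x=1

Answer: c=25 e=25

Derivation:
Step 1: enter scope (depth=1)
Step 2: declare a=54 at depth 1
Step 3: exit scope (depth=0)
Step 4: enter scope (depth=1)
Step 5: enter scope (depth=2)
Step 6: declare c=77 at depth 2
Step 7: declare c=25 at depth 2
Step 8: declare e=(read c)=25 at depth 2
Visible at query point: c=25 e=25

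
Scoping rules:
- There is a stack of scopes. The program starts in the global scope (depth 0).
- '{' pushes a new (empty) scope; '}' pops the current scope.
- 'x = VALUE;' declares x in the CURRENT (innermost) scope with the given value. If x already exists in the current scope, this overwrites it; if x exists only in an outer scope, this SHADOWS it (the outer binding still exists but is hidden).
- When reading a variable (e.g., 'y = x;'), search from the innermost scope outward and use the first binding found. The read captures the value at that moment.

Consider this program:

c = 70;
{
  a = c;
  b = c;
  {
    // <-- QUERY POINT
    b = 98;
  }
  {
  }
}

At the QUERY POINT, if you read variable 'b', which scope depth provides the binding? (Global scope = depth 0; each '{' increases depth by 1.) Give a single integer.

Step 1: declare c=70 at depth 0
Step 2: enter scope (depth=1)
Step 3: declare a=(read c)=70 at depth 1
Step 4: declare b=(read c)=70 at depth 1
Step 5: enter scope (depth=2)
Visible at query point: a=70 b=70 c=70

Answer: 1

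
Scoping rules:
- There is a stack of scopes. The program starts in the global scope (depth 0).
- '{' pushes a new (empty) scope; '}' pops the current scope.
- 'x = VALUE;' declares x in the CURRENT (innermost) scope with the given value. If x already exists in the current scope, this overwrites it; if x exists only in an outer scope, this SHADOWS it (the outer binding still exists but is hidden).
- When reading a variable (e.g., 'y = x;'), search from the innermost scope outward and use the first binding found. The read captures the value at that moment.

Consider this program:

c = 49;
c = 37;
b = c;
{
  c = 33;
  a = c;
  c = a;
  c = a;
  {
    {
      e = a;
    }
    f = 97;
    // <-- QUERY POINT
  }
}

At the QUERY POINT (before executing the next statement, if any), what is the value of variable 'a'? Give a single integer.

Answer: 33

Derivation:
Step 1: declare c=49 at depth 0
Step 2: declare c=37 at depth 0
Step 3: declare b=(read c)=37 at depth 0
Step 4: enter scope (depth=1)
Step 5: declare c=33 at depth 1
Step 6: declare a=(read c)=33 at depth 1
Step 7: declare c=(read a)=33 at depth 1
Step 8: declare c=(read a)=33 at depth 1
Step 9: enter scope (depth=2)
Step 10: enter scope (depth=3)
Step 11: declare e=(read a)=33 at depth 3
Step 12: exit scope (depth=2)
Step 13: declare f=97 at depth 2
Visible at query point: a=33 b=37 c=33 f=97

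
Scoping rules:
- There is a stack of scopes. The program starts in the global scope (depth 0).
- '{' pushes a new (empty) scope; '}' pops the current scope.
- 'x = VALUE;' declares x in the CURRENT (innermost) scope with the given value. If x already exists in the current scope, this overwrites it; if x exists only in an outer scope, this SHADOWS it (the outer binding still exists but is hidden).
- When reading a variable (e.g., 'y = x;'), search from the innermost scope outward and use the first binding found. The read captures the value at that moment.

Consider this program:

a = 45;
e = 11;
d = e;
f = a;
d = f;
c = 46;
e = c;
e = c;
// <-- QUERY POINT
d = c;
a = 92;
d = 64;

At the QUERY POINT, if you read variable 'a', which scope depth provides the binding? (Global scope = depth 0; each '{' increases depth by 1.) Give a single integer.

Step 1: declare a=45 at depth 0
Step 2: declare e=11 at depth 0
Step 3: declare d=(read e)=11 at depth 0
Step 4: declare f=(read a)=45 at depth 0
Step 5: declare d=(read f)=45 at depth 0
Step 6: declare c=46 at depth 0
Step 7: declare e=(read c)=46 at depth 0
Step 8: declare e=(read c)=46 at depth 0
Visible at query point: a=45 c=46 d=45 e=46 f=45

Answer: 0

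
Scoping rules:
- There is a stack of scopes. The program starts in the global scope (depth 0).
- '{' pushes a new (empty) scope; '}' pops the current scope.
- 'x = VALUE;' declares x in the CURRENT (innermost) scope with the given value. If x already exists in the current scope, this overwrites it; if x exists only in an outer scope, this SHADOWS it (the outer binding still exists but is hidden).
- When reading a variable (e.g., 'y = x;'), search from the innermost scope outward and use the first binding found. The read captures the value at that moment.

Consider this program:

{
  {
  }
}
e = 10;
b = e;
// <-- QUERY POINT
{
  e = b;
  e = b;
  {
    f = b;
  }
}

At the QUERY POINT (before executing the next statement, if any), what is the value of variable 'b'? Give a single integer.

Step 1: enter scope (depth=1)
Step 2: enter scope (depth=2)
Step 3: exit scope (depth=1)
Step 4: exit scope (depth=0)
Step 5: declare e=10 at depth 0
Step 6: declare b=(read e)=10 at depth 0
Visible at query point: b=10 e=10

Answer: 10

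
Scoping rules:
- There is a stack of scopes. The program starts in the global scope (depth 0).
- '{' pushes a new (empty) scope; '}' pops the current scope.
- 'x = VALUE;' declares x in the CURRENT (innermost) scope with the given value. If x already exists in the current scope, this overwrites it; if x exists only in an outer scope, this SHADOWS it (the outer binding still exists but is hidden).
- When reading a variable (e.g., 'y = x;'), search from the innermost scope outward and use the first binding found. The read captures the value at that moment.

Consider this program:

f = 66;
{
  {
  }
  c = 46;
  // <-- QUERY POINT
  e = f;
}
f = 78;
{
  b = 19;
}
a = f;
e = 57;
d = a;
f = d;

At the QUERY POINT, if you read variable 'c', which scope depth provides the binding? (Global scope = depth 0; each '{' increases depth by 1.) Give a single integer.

Step 1: declare f=66 at depth 0
Step 2: enter scope (depth=1)
Step 3: enter scope (depth=2)
Step 4: exit scope (depth=1)
Step 5: declare c=46 at depth 1
Visible at query point: c=46 f=66

Answer: 1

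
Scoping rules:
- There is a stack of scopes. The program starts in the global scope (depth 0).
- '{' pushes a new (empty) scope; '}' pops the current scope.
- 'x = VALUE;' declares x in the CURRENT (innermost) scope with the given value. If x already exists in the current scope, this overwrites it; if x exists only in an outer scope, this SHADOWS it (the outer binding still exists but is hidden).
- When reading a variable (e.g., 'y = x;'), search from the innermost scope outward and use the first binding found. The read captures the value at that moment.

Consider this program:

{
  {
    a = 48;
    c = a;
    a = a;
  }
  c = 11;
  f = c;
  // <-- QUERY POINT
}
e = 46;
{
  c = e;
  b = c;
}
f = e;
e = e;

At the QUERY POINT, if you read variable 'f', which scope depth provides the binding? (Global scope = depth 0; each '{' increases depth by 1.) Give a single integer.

Answer: 1

Derivation:
Step 1: enter scope (depth=1)
Step 2: enter scope (depth=2)
Step 3: declare a=48 at depth 2
Step 4: declare c=(read a)=48 at depth 2
Step 5: declare a=(read a)=48 at depth 2
Step 6: exit scope (depth=1)
Step 7: declare c=11 at depth 1
Step 8: declare f=(read c)=11 at depth 1
Visible at query point: c=11 f=11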